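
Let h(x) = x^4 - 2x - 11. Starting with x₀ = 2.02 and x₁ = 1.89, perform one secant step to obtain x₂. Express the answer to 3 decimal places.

1.962

h(2.02) = 1.60966, h(1.89) = -2.02010
x₂ = 1.89000 − (-2.02010)·(1.89000 − 2.02000) / (-2.02010 − 1.60966) = 1.89000 − (0.26261)/(-3.62977) = 1.96235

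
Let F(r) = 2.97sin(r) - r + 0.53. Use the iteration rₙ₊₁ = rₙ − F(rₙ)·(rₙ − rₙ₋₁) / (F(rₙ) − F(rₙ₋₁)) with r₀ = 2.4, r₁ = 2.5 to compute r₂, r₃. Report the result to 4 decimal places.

2.4414, 2.4421

F(2.4) = 0.136126, F(2.5) = -0.192538
r₂ = 2.500000 − (-0.192538)·(2.500000 − 2.400000) / (-0.192538 − 0.136126) = 2.500000 − (-0.019254)/(-0.328663) = 2.441418
F(2.441418) = 0.002305
r₃ = 2.441418 − 0.002305·(2.441418 − 2.500000) / (0.002305 − (-0.192538)) = 2.441418 − (-0.000135)/(0.194843) = 2.442111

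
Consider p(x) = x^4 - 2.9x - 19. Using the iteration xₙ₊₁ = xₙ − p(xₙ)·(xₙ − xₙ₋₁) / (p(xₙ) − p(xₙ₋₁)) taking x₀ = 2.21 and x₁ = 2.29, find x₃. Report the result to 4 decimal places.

2.2475

p(2.21) = -1.554567, p(2.29) = 1.859585
x₂ = 2.290000 − 1.859585·(2.290000 − 2.210000) / (1.859585 − (-1.554567)) = 2.290000 − (0.148767)/(3.414152) = 2.246426
p(2.246426) = -0.048164
x₃ = 2.246426 − (-0.048164)·(2.246426 − 2.290000) / (-0.048164 − 1.859585) = 2.246426 − (0.002099)/(-1.907748) = 2.247527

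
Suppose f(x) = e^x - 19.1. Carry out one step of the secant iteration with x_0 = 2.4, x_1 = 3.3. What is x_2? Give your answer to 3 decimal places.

f(2.4) = -8.07682, f(3.3) = 8.01264
x_2 = 3.30000 − 8.01264·(3.30000 − 2.40000) / (8.01264 − (-8.07682)) = 3.30000 − (7.21138)/(16.08946) = 2.85180

2.852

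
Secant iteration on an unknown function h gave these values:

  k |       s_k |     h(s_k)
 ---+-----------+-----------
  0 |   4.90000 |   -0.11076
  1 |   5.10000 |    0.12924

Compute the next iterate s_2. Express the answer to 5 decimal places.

s_2 = 5.10000 − 0.12924·(5.10000 − 4.90000) / (0.12924 − (-0.11076))
   = 5.10000 − (0.0258480)/(0.2400000) = 4.9923000

4.99230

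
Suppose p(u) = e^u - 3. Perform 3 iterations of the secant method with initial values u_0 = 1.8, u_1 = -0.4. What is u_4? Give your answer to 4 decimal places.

0.9452

p(1.8) = 3.049647, p(-0.4) = -2.329680
u_2 = -0.400000 − (-2.329680)·(-0.400000 − 1.800000) / (-2.329680 − 3.049647) = -0.400000 − (5.125296)/(-5.379327) = 0.552776
p(0.552776) = -1.261928
u_3 = 0.552776 − (-1.261928)·(0.552776 − (-0.400000)) / (-1.261928 − (-2.329680)) = 0.552776 − (-1.202335)/(1.067752) = 1.678820
p(1.678820) = 2.359229
u_4 = 1.678820 − 2.359229·(1.678820 − 0.552776) / (2.359229 − (-1.261928)) = 1.678820 − (2.656596)/(3.621158) = 0.945189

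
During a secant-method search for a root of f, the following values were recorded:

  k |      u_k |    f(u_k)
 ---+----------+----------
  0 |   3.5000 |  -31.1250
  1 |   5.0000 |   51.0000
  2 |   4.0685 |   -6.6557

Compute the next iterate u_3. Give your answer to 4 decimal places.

4.1760

u_3 = 4.0685 − (-6.6557)·(4.0685 − 5.0000) / (-6.6557 − 51.0000)
   = 4.0685 − (6.199785)/(-57.655700) = 4.176031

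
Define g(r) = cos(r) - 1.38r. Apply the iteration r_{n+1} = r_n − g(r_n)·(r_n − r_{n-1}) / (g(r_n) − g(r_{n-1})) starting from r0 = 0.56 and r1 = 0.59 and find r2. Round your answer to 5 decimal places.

g(0.56) = 0.0744551, g(0.59) = 0.0167407
r2 = 0.5900000 − 0.0167407·(0.5900000 − 0.5600000) / (0.0167407 − 0.0744551) = 0.5900000 − (0.0005022)/(-0.0577144) = 0.5987018

0.59870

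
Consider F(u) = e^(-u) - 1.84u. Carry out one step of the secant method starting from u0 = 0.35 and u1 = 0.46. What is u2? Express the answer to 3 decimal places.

F(0.35) = 0.06069, F(0.46) = -0.21512
u2 = 0.46000 − (-0.21512)·(0.46000 − 0.35000) / (-0.21512 − 0.06069) = 0.46000 − (-0.02366)/(-0.27580) = 0.37420

0.374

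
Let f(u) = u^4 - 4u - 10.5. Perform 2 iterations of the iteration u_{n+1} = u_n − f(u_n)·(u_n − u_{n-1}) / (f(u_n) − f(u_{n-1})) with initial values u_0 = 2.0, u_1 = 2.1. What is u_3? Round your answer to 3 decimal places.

2.083

f(2.0) = -2.50000, f(2.1) = 0.54810
u_2 = 2.10000 − 0.54810·(2.10000 − 2.00000) / (0.54810 − (-2.50000)) = 2.10000 − (0.05481)/(3.04810) = 2.08202
f(2.08202) = -0.03758
u_3 = 2.08202 − (-0.03758)·(2.08202 − 2.10000) / (-0.03758 − 0.54810) = 2.08202 − (0.00068)/(-0.58568) = 2.08317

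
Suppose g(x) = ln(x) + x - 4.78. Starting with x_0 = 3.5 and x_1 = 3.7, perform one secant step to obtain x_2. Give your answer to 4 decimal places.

g(3.5) = -0.027237, g(3.7) = 0.228333
x_2 = 3.700000 − 0.228333·(3.700000 − 3.500000) / (0.228333 − (-0.027237)) = 3.700000 − (0.045667)/(0.255570) = 3.521315

3.5213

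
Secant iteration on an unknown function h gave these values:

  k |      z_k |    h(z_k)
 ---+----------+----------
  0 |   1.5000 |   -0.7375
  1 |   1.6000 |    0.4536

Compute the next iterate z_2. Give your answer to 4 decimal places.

1.5619

z_2 = 1.6000 − 0.4536·(1.6000 − 1.5000) / (0.4536 − (-0.7375))
   = 1.6000 − (0.045360)/(1.191100) = 1.561918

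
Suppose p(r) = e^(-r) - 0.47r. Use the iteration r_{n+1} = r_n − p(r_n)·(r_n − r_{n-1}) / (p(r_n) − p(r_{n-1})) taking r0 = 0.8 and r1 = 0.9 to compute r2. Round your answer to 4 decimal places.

0.8817

p(0.8) = 0.073329, p(0.9) = -0.016430
r2 = 0.900000 − (-0.016430)·(0.900000 − 0.800000) / (-0.016430 − 0.073329) = 0.900000 − (-0.001643)/(-0.089759) = 0.881695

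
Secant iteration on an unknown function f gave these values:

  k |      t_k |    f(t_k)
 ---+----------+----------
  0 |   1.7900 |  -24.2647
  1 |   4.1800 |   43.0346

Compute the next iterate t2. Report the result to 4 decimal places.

t2 = 4.1800 − 43.0346·(4.1800 − 1.7900) / (43.0346 − (-24.2647))
   = 4.1800 − (102.852694)/(67.299300) = 2.651712

2.6517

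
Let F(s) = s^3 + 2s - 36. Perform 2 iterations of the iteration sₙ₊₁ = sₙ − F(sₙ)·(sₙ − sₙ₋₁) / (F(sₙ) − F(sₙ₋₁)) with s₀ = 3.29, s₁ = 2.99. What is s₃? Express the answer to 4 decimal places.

F(3.29) = 6.191289, F(2.99) = -3.289101
s₂ = 2.990000 − (-3.289101)·(2.990000 − 3.290000) / (-3.289101 − 6.191289) = 2.990000 − (0.986730)/(-9.480390) = 3.094081
F(3.094081) = -0.191151
s₃ = 3.094081 − (-0.191151)·(3.094081 − 2.990000) / (-0.191151 − (-3.289101)) = 3.094081 − (-0.019895)/(3.097950) = 3.100503

3.1005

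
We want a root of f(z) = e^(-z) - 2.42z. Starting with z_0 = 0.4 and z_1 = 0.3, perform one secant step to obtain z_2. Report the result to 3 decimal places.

0.305

f(0.4) = -0.29768, f(0.3) = 0.01482
z_2 = 0.30000 − 0.01482·(0.30000 − 0.40000) / (0.01482 − (-0.29768)) = 0.30000 − (-0.00148)/(0.31250) = 0.30474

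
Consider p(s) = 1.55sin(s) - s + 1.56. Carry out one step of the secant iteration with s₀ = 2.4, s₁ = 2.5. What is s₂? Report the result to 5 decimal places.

2.49436

p(2.4) = 0.2069679, p(2.5) = -0.0123682
s₂ = 2.5000000 − (-0.0123682)·(2.5000000 − 2.4000000) / (-0.0123682 − 0.2069679) = 2.5000000 − (-0.0012368)/(-0.2193361) = 2.4943611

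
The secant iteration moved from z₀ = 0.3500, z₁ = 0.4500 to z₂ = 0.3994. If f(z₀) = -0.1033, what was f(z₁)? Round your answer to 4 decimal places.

The secant line through (0.3500, -0.1033) and (0.4500, f(z₁)) crosses zero at z₂ = 0.3994.
So (0.3500, -0.1033), (0.4500, f(z₁)), (0.3994, 0) are collinear:
f(z₁) = -0.1033 · (0.4500 − 0.3994) / (0.3500 − 0.3994) = -0.1033 · (0.050600)/(-0.049400) = 0.105809

0.1058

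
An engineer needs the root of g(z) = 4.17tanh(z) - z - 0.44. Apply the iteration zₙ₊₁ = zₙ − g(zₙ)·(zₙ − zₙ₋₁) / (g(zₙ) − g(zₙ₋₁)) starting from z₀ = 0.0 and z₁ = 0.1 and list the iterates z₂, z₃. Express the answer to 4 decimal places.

g(0.0) = -0.440000, g(0.1) = -0.124384
z₂ = 0.100000 − (-0.124384)·(0.100000 − 0.000000) / (-0.124384 − (-0.440000)) = 0.100000 − (-0.012438)/(0.315616) = 0.139410
g(0.139410) = -0.001807
z₃ = 0.139410 − (-0.001807)·(0.139410 − 0.100000) / (-0.001807 − (-0.124384)) = 0.139410 − (-0.000071)/(0.122577) = 0.139991

0.1394, 0.1400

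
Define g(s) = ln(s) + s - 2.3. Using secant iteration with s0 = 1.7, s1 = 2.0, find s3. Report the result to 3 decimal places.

1.744

g(1.7) = -0.06937, g(2.0) = 0.39315
s2 = 2.00000 − 0.39315·(2.00000 − 1.70000) / (0.39315 − (-0.06937)) = 2.00000 − (0.11794)/(0.46252) = 1.74500
g(1.74500) = 0.00175
s3 = 1.74500 − 0.00175·(1.74500 − 2.00000) / (0.00175 − 0.39315) = 1.74500 − (-0.00045)/(-0.39140) = 1.74386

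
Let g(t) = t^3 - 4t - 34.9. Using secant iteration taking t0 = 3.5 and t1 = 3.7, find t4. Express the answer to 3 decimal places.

g(3.5) = -6.02500, g(3.7) = 0.95300
t2 = 3.70000 − 0.95300·(3.70000 − 3.50000) / (0.95300 − (-6.02500)) = 3.70000 − (0.19060)/(6.97800) = 3.67269
g(3.67269) = -0.05128
t3 = 3.67269 − (-0.05128)·(3.67269 − 3.70000) / (-0.05128 − 0.95300) = 3.67269 − (0.00140)/(-1.00428) = 3.67408
g(3.67408) = -0.00040
t4 = 3.67408 − (-0.00040)·(3.67408 − 3.67269) / (-0.00040 − (-0.05128)) = 3.67408 − (0.00000)/(0.05088) = 3.67409

3.674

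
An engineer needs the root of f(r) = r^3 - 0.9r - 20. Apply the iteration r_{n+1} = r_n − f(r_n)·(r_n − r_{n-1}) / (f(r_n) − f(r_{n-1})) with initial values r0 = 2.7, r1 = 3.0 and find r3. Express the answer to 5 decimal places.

2.82439

f(2.7) = -2.7470000, f(3.0) = 4.3000000
r2 = 3.0000000 − 4.3000000·(3.0000000 − 2.7000000) / (4.3000000 − (-2.7470000)) = 3.0000000 − (1.2900000)/(7.0470000) = 2.8169434
f(2.8169434) = -0.1823244
r3 = 2.8169434 − (-0.1823244)·(2.8169434 − 3.0000000) / (-0.1823244 − 4.3000000) = 2.8169434 − (0.0333757)/(-4.4823244) = 2.8243894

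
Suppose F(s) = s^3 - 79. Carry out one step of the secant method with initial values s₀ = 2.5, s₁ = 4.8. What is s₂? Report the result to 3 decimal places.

4.035

F(2.5) = -63.37500, F(4.8) = 31.59200
s₂ = 4.80000 − 31.59200·(4.80000 − 2.50000) / (31.59200 − (-63.37500)) = 4.80000 − (72.66160)/(94.96700) = 4.03488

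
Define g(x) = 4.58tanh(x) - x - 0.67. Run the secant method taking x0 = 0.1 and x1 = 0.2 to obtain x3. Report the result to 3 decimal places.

0.190

g(0.1) = -0.31352, g(0.2) = 0.03398
x2 = 0.20000 − 0.03398·(0.20000 − 0.10000) / (0.03398 − (-0.31352)) = 0.20000 − (0.00340)/(0.34750) = 0.19022
g(0.19022) = 0.00064
x3 = 0.19022 − 0.00064·(0.19022 − 0.20000) / (0.00064 − 0.03398) = 0.19022 − (-0.00001)/(-0.03334) = 0.19004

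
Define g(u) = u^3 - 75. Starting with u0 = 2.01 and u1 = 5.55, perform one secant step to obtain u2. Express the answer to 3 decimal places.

3.464

g(2.01) = -66.87940, g(5.55) = 95.95387
u2 = 5.55000 − 95.95387·(5.55000 − 2.01000) / (95.95387 − (-66.87940)) = 5.55000 − (339.67672)/(162.83327) = 3.46396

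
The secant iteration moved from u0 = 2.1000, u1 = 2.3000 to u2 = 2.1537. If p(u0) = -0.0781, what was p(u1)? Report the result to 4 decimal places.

0.2128

The secant line through (2.1000, -0.0781) and (2.3000, p(u1)) crosses zero at u2 = 2.1537.
So (2.1000, -0.0781), (2.3000, p(u1)), (2.1537, 0) are collinear:
p(u1) = -0.0781 · (2.3000 − 2.1537) / (2.1000 − 2.1537) = -0.0781 · (0.146300)/(-0.053700) = 0.212775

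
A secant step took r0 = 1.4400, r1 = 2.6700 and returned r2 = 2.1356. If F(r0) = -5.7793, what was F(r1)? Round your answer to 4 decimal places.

The secant line through (1.4400, -5.7793) and (2.6700, F(r1)) crosses zero at r2 = 2.1356.
So (1.4400, -5.7793), (2.6700, F(r1)), (2.1356, 0) are collinear:
F(r1) = -5.7793 · (2.6700 − 2.1356) / (1.4400 − 2.1356) = -5.7793 · (0.534400)/(-0.695600) = 4.439991

4.4400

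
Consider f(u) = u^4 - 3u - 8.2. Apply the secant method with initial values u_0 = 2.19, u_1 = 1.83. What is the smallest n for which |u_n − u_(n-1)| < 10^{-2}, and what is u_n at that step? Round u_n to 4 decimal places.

f(2.19) = 8.232575, f(1.83) = -2.474869
u_2 = 1.830000 − (-2.474869)·(-0.360000)/(-10.707444) = 1.913209;  |Δ| = 0.083209
f(1.913209) = -0.541335
u_3 = 1.913209 − (-0.541335)·(0.083209)/(1.933534) = 1.936505;  |Δ| = 0.023296
f(1.936505) = 0.053368
u_4 = 1.936505 − 0.053368·(0.023296)/(0.594703) = 1.934414;  |Δ| = 0.002091
|u_4 − u_3| = 0.002091 < 10^{-2}

n = 4, u_n = 1.9344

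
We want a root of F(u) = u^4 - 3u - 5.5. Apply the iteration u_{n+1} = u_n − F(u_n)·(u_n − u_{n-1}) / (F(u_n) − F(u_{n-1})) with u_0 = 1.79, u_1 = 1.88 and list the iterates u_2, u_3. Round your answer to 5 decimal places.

1.81778, 1.81934

F(1.79) = -0.6037432, F(1.88) = 1.3519834
u_2 = 1.8800000 − 1.3519834·(1.8800000 − 1.7900000) / (1.3519834 − (-0.6037432)) = 1.8800000 − (0.1216785)/(1.9557265) = 1.8177835
F(1.8177835) = -0.0347089
u_3 = 1.8177835 − (-0.0347089)·(1.8177835 − 1.8800000) / (-0.0347089 − 1.3519834) = 1.8177835 − (0.0021595)/(-1.3866923) = 1.8193408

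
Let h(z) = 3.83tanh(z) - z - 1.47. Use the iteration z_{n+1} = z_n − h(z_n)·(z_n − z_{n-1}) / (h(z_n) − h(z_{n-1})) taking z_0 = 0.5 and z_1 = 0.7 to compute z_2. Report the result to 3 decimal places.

h(0.5) = -0.20009, h(0.7) = 0.14473
z_2 = 0.70000 − 0.14473·(0.70000 − 0.50000) / (0.14473 − (-0.20009)) = 0.70000 − (0.02895)/(0.34482) = 0.61606

0.616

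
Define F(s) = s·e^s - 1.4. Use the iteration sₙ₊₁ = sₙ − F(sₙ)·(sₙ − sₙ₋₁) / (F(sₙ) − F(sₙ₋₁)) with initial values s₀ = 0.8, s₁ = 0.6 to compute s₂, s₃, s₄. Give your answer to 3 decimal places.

0.689, 0.698, 0.697

F(0.8) = 0.38043, F(0.6) = -0.30673
s₂ = 0.60000 − (-0.30673)·(0.60000 − 0.80000) / (-0.30673 − 0.38043) = 0.60000 − (0.06135)/(-0.68716) = 0.68927
F(0.68927) = -0.02678
s₃ = 0.68927 − (-0.02678)·(0.68927 − 0.60000) / (-0.02678 − (-0.30673)) = 0.68927 − (-0.00239)/(0.27995) = 0.69781
F(0.69781) = 0.00216
s₄ = 0.69781 − 0.00216·(0.69781 − 0.68927) / (0.00216 − (-0.02678)) = 0.69781 − (0.00002)/(0.02894) = 0.69718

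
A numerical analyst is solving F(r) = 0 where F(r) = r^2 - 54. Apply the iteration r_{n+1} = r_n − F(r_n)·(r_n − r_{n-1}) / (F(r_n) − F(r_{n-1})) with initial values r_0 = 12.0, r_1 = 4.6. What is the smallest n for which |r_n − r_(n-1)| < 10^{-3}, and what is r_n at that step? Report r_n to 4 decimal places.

F(12.0) = 90.000000, F(4.6) = -32.840000
r_2 = 4.600000 − (-32.840000)·(-7.400000)/(-122.840000) = 6.578313;  |Δ| = 1.978313
F(6.578313) = -10.725795
r_3 = 6.578313 − (-10.725795)·(1.978313)/(22.114205) = 7.537831;  |Δ| = 0.959518
F(7.537831) = 2.818903
r_4 = 7.537831 − 2.818903·(0.959518)/(13.544697) = 7.338138;  |Δ| = 0.199694
F(7.338138) = -0.151732
r_5 = 7.338138 − (-0.151732)·(-0.199694)/(-2.970635) = 7.348338;  |Δ| = 0.010200
F(7.348338) = -0.001933
r_6 = 7.348338 − (-0.001933)·(0.010200)/(0.149799) = 7.348469;  |Δ| = 0.000132
|r_6 − r_5| = 0.000132 < 10^{-3}

n = 6, r_n = 7.3485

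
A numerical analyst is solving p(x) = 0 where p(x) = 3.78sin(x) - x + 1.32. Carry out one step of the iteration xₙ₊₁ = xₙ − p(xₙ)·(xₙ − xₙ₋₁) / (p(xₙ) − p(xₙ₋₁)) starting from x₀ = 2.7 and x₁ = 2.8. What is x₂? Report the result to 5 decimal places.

p(2.7) = 0.2354959, p(2.8) = -0.2137448
x₂ = 2.8000000 − (-0.2137448)·(2.8000000 − 2.7000000) / (-0.2137448 − 0.2354959) = 2.8000000 − (-0.0213745)/(-0.4492407) = 2.7524209

2.75242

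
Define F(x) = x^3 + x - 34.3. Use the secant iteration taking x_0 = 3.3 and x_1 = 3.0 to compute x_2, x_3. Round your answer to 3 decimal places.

3.140, 3.147

F(3.3) = 4.93700, F(3.0) = -4.30000
x_2 = 3.00000 − (-4.30000)·(3.00000 − 3.30000) / (-4.30000 − 4.93700) = 3.00000 − (1.29000)/(-9.23700) = 3.13966
F(3.13966) = -0.21138
x_3 = 3.13966 − (-0.21138)·(3.13966 − 3.00000) / (-0.21138 − (-4.30000)) = 3.13966 − (-0.02952)/(4.08862) = 3.14688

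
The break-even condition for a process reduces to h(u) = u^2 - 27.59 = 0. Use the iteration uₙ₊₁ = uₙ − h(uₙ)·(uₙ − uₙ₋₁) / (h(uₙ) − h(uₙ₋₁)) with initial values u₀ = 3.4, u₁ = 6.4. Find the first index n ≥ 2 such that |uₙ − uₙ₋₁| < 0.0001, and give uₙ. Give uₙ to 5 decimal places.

n = 6, uₙ = 5.25262

h(3.4) = -16.0300000, h(6.4) = 13.3700000
u₂ = 6.4000000 − 13.3700000·(3.0000000)/(29.4000000) = 5.0357143;  |Δ| = 1.3642857
h(5.0357143) = -2.2315816
u₃ = 5.0357143 − (-2.2315816)·(-1.3642857)/(-15.6015816) = 5.2308557;  |Δ| = 0.1951414
h(5.2308557) = -0.2281485
u₄ = 5.2308557 − (-0.2281485)·(0.1951414)/(2.0034331) = 5.2530782;  |Δ| = 0.0222225
h(5.2530782) = 0.0048304
u₅ = 5.2530782 − 0.0048304·(0.0222225)/(0.2329788) = 5.2526174;  |Δ| = 0.0004607
h(5.2526174) = -0.0000100
u₆ = 5.2526174 − (-0.0000100)·(-0.0004607)/(-0.0048404) = 5.2526184;  |Δ| = 0.0000010
|u₆ − u₅| = 0.0000010 < 0.0001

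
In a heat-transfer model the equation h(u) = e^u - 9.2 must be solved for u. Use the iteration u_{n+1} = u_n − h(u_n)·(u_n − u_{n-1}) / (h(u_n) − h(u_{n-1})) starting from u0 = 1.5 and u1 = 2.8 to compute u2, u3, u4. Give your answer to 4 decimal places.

h(1.5) = -4.718311, h(2.8) = 7.244647
u2 = 2.800000 − 7.244647·(2.800000 − 1.500000) / (7.244647 − (-4.718311)) = 2.800000 − (9.418041)/(11.962958) = 2.012733
h(2.012733) = -1.716257
u3 = 2.012733 − (-1.716257)·(2.012733 − 2.800000) / (-1.716257 − 7.244647) = 2.012733 − (1.351152)/(-8.960904) = 2.163516
h(2.163516) = -0.498320
u4 = 2.163516 − (-0.498320)·(2.163516 − 2.012733) / (-0.498320 − (-1.716257)) = 2.163516 − (-0.075138)/(1.217937) = 2.225209

2.0127, 2.1635, 2.2252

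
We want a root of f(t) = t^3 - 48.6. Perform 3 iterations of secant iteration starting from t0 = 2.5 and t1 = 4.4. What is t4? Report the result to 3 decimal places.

3.653

f(2.5) = -32.97500, f(4.4) = 36.58400
t2 = 4.40000 − 36.58400·(4.40000 − 2.50000) / (36.58400 − (-32.97500)) = 4.40000 − (69.50960)/(69.55900) = 3.40071
f(3.40071) = -9.27137
t3 = 3.40071 − (-9.27137)·(3.40071 − 4.40000) / (-9.27137 − 36.58400) = 3.40071 − (9.26478)/(-45.85537) = 3.60275
f(3.60275) = -1.83685
t4 = 3.60275 − (-1.83685)·(3.60275 − 3.40071) / (-1.83685 − (-9.27137)) = 3.60275 − (-0.37112)/(7.43451) = 3.65267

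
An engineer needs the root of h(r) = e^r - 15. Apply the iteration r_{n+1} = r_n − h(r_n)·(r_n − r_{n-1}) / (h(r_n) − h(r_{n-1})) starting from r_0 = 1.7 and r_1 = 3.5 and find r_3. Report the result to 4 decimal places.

h(1.7) = -9.526053, h(3.5) = 18.115452
r_2 = 3.500000 − 18.115452·(3.500000 − 1.700000) / (18.115452 − (-9.526053)) = 3.500000 − (32.607814)/(27.641505) = 2.320331
h(2.320331) = -4.820952
r_3 = 2.320331 − (-4.820952)·(2.320331 − 3.500000) / (-4.820952 − 18.115452) = 2.320331 − (5.687126)/(-22.936404) = 2.568283

2.5683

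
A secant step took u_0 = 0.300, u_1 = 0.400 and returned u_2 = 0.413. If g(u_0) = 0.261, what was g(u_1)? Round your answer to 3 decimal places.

The secant line through (0.300, 0.261) and (0.400, g(u_1)) crosses zero at u_2 = 0.413.
So (0.300, 0.261), (0.400, g(u_1)), (0.413, 0) are collinear:
g(u_1) = 0.261 · (0.400 − 0.413) / (0.300 − 0.413) = 0.261 · (-0.01300)/(-0.11300) = 0.03003

0.030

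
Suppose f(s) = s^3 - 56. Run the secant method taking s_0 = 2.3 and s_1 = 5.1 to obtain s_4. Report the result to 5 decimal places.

f(2.3) = -43.8330000, f(5.1) = 76.6510000
s_2 = 5.1000000 − 76.6510000·(5.1000000 − 2.3000000) / (76.6510000 − (-43.8330000)) = 5.1000000 − (214.6228000)/(120.4840000) = 3.3186614
f(3.3186614) = -19.4498779
s_3 = 3.3186614 − (-19.4498779)·(3.3186614 − 5.1000000) / (-19.4498779 − 76.6510000) = 3.3186614 − (34.6468184)/(-96.1008779) = 3.6791869
f(3.6791869) = -6.1969942
s_4 = 3.6791869 − (-6.1969942)·(3.6791869 − 3.3186614) / (-6.1969942 − (-19.4498779)) = 3.6791869 − (-2.2341745)/(13.2528838) = 3.8477672

3.84777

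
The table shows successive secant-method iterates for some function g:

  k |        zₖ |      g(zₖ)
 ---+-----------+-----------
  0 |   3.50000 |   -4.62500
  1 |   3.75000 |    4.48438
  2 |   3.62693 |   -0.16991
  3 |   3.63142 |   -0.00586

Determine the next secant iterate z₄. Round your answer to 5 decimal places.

3.63158

z₄ = 3.63142 − (-0.00586)·(3.63142 − 3.62693) / (-0.00586 − (-0.16991))
   = 3.63142 − (-0.0000263)/(0.1640500) = 3.6315804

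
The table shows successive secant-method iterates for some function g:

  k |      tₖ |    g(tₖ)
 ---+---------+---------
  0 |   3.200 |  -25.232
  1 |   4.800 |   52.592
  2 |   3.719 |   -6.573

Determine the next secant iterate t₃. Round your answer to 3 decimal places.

3.839

t₃ = 3.719 − (-6.573)·(3.719 − 4.800) / (-6.573 − 52.592)
   = 3.719 − (7.10541)/(-59.16500) = 3.83909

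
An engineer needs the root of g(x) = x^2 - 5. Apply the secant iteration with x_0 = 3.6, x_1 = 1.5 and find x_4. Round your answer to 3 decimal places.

2.234

g(3.6) = 7.96000, g(1.5) = -2.75000
x_2 = 1.50000 − (-2.75000)·(1.50000 − 3.60000) / (-2.75000 − 7.96000) = 1.50000 − (5.77500)/(-10.71000) = 2.03922
g(2.03922) = -0.84160
x_3 = 2.03922 − (-0.84160)·(2.03922 − 1.50000) / (-0.84160 − (-2.75000)) = 2.03922 − (-0.45380)/(1.90840) = 2.27701
g(2.27701) = 0.18477
x_4 = 2.27701 − 0.18477·(2.27701 − 2.03922) / (0.18477 − (-0.84160)) = 2.27701 − (0.04394)/(1.02637) = 2.23420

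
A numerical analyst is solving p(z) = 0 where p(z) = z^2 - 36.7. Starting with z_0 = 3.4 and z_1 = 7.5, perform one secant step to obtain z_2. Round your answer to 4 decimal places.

5.7064

p(3.4) = -25.140000, p(7.5) = 19.550000
z_2 = 7.500000 − 19.550000·(7.500000 − 3.400000) / (19.550000 − (-25.140000)) = 7.500000 − (80.155000)/(44.690000) = 5.706422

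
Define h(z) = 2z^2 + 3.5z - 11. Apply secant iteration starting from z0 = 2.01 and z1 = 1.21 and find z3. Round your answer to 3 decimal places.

h(2.01) = 4.11520, h(1.21) = -3.83680
z2 = 1.21000 − (-3.83680)·(1.21000 − 2.01000) / (-3.83680 − 4.11520) = 1.21000 − (3.06944)/(-7.95200) = 1.59600
h(1.59600) = -0.31961
z3 = 1.59600 − (-0.31961)·(1.59600 − 1.21000) / (-0.31961 − (-3.83680)) = 1.59600 − (-0.12337)/(3.51719) = 1.63107

1.631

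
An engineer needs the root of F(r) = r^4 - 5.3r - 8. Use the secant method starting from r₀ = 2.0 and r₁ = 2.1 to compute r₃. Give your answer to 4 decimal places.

2.0899

F(2.0) = -2.600000, F(2.1) = 0.318100
r₂ = 2.100000 − 0.318100·(2.100000 − 2.000000) / (0.318100 − (-2.600000)) = 2.100000 − (0.031810)/(2.918100) = 2.089099
F(2.089099) = -0.024806
r₃ = 2.089099 − (-0.024806)·(2.089099 − 2.100000) / (-0.024806 − 0.318100) = 2.089099 − (0.000270)/(-0.342906) = 2.089888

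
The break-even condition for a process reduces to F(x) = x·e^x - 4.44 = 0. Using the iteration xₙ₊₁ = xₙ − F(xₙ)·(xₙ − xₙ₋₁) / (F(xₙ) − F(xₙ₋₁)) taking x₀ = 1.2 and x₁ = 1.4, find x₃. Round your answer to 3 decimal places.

1.259

F(1.2) = -0.45586, F(1.4) = 1.23728
x₂ = 1.40000 − 1.23728·(1.40000 − 1.20000) / (1.23728 − (-0.45586)) = 1.40000 − (0.24746)/(1.69314) = 1.25385
F(1.25385) = -0.04677
x₃ = 1.25385 − (-0.04677)·(1.25385 − 1.40000) / (-0.04677 − 1.23728) = 1.25385 − (0.00684)/(-1.28405) = 1.25917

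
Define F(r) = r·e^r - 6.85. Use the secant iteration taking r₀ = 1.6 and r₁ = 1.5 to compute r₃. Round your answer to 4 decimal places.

F(1.6) = 1.074852, F(1.5) = -0.127466
r₂ = 1.500000 − (-0.127466)·(1.500000 − 1.600000) / (-0.127466 − 1.074852) = 1.500000 − (0.012747)/(-1.202318) = 1.510602
F(1.510602) = -0.007797
r₃ = 1.510602 − (-0.007797)·(1.510602 − 1.500000) / (-0.007797 − (-0.127466)) = 1.510602 − (-0.000083)/(0.119670) = 1.511292

1.5113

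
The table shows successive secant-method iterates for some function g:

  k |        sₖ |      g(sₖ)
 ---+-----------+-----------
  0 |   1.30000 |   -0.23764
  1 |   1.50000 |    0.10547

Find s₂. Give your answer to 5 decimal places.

1.43852

s₂ = 1.50000 − 0.10547·(1.50000 − 1.30000) / (0.10547 − (-0.23764))
   = 1.50000 − (0.0210940)/(0.3431100) = 1.4385212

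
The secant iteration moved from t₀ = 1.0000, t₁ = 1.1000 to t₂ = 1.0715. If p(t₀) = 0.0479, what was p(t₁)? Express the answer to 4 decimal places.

-0.0191

The secant line through (1.0000, 0.0479) and (1.1000, p(t₁)) crosses zero at t₂ = 1.0715.
So (1.0000, 0.0479), (1.1000, p(t₁)), (1.0715, 0) are collinear:
p(t₁) = 0.0479 · (1.1000 − 1.0715) / (1.0000 − 1.0715) = 0.0479 · (0.028500)/(-0.071500) = -0.019093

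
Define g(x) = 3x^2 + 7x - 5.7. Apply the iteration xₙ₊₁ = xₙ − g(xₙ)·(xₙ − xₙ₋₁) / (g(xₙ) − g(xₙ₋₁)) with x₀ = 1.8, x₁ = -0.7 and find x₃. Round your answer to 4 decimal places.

0.9724

g(1.8) = 16.620000, g(-0.7) = -9.130000
x₂ = -0.700000 − (-9.130000)·(-0.700000 − 1.800000) / (-9.130000 − 16.620000) = -0.700000 − (22.825000)/(-25.750000) = 0.186408
g(0.186408) = -4.290902
x₃ = 0.186408 − (-4.290902)·(0.186408 − (-0.700000)) / (-4.290902 − (-9.130000)) = 0.186408 − (-3.803489)/(4.839098) = 0.972399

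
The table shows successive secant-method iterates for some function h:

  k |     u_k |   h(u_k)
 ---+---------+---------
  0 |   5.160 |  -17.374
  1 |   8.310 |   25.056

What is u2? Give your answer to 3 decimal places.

u2 = 8.310 − 25.056·(8.310 − 5.160) / (25.056 − (-17.374))
   = 8.310 − (78.92640)/(42.43000) = 6.44984

6.450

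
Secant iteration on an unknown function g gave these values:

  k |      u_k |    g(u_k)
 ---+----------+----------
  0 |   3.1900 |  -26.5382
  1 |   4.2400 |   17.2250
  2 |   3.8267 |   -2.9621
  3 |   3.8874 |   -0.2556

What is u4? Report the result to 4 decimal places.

3.8931

u4 = 3.8874 − (-0.2556)·(3.8874 − 3.8267) / (-0.2556 − (-2.9621))
   = 3.8874 − (-0.015515)/(2.706500) = 3.893132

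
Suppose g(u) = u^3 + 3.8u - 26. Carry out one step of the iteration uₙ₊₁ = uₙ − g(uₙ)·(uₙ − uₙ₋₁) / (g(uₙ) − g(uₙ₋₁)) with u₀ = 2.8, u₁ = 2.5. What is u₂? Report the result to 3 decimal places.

2.535

g(2.8) = 6.59200, g(2.5) = -0.87500
u₂ = 2.50000 − (-0.87500)·(2.50000 − 2.80000) / (-0.87500 − 6.59200) = 2.50000 − (0.26250)/(-7.46700) = 2.53515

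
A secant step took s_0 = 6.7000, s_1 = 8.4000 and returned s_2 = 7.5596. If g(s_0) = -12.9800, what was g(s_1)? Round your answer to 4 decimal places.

12.6901

The secant line through (6.7000, -12.9800) and (8.4000, g(s_1)) crosses zero at s_2 = 7.5596.
So (6.7000, -12.9800), (8.4000, g(s_1)), (7.5596, 0) are collinear:
g(s_1) = -12.9800 · (8.4000 − 7.5596) / (6.7000 − 7.5596) = -12.9800 · (0.840400)/(-0.859600) = 12.690079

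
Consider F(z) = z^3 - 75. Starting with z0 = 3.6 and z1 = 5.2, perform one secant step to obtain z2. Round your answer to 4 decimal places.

4.0827

F(3.6) = -28.344000, F(5.2) = 65.608000
z2 = 5.200000 − 65.608000·(5.200000 − 3.600000) / (65.608000 − (-28.344000)) = 5.200000 − (104.972800)/(93.952000) = 4.082698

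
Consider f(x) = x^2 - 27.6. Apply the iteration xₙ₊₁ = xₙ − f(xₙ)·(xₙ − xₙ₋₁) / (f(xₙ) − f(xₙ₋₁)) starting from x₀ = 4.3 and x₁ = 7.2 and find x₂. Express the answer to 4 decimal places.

5.0922

f(4.3) = -9.110000, f(7.2) = 24.240000
x₂ = 7.200000 − 24.240000·(7.200000 − 4.300000) / (24.240000 − (-9.110000)) = 7.200000 − (70.296000)/(33.350000) = 5.092174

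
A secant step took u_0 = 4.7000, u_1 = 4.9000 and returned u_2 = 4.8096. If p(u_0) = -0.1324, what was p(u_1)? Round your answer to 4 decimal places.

0.1092

The secant line through (4.7000, -0.1324) and (4.9000, p(u_1)) crosses zero at u_2 = 4.8096.
So (4.7000, -0.1324), (4.9000, p(u_1)), (4.8096, 0) are collinear:
p(u_1) = -0.1324 · (4.9000 − 4.8096) / (4.7000 − 4.8096) = -0.1324 · (0.090400)/(-0.109600) = 0.109206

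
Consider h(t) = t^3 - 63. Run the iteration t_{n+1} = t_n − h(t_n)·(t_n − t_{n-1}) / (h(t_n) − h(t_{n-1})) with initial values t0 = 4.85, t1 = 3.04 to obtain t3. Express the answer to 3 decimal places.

h(4.85) = 51.08412, h(3.04) = -34.90554
t2 = 3.04000 − (-34.90554)·(3.04000 − 4.85000) / (-34.90554 − 51.08412) = 3.04000 − (63.17902)/(-85.98966) = 3.77473
h(3.77473) = -9.21551
t3 = 3.77473 − (-9.21551)·(3.77473 − 3.04000) / (-9.21551 − (-34.90554)) = 3.77473 − (-6.77090)/(25.69002) = 4.03829

4.038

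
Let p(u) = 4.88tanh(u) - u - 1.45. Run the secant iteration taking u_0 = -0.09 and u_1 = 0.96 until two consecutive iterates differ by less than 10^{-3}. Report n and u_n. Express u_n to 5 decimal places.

p(-0.09) = -1.7980180, p(0.96) = 1.2220711
u_2 = 0.9600000 − 1.2220711·(1.0500000)/(3.0200891) = 0.5351203;  |Δ| = 0.4248797
p(0.5351203) = 0.4025920
u_3 = 0.5351203 − 0.4025920·(-0.4248797)/(-0.8194791) = 0.3263862;  |Δ| = 0.2087341
p(0.3263862) = -0.2378692
u_4 = 0.3263862 − (-0.2378692)·(-0.2087341)/(-0.6404612) = 0.4039106;  |Δ| = 0.0775244
p(0.4039106) = 0.0165449
u_5 = 0.4039106 − 0.0165449·(0.0775244)/(0.2544141) = 0.3988691;  |Δ| = 0.0050415
p(0.3988691) = 0.0005577
u_6 = 0.3988691 − 0.0005577·(-0.0050415)/(-0.0159872) = 0.3986932;  |Δ| = 0.0001759
|u_6 − u_5| = 0.0001759 < 10^{-3}

n = 6, u_n = 0.39869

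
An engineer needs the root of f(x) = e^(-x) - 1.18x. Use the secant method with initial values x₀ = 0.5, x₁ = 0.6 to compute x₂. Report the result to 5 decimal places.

0.50941

f(0.5) = 0.0165307, f(0.6) = -0.1591884
x₂ = 0.6000000 − (-0.1591884)·(0.6000000 − 0.5000000) / (-0.1591884 − 0.0165307) = 0.6000000 − (-0.0159188)/(-0.1757190) = 0.5094074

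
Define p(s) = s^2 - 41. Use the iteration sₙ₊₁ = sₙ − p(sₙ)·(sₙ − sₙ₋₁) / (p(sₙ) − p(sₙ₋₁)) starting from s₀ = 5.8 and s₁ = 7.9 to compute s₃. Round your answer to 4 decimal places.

p(5.8) = -7.360000, p(7.9) = 21.410000
s₂ = 7.900000 − 21.410000·(7.900000 − 5.800000) / (21.410000 − (-7.360000)) = 7.900000 − (44.961000)/(28.770000) = 6.337226
p(6.337226) = -0.839563
s₃ = 6.337226 − (-0.839563)·(6.337226 − 7.900000) / (-0.839563 − 21.410000) = 6.337226 − (1.312047)/(-22.249563) = 6.396196

6.3962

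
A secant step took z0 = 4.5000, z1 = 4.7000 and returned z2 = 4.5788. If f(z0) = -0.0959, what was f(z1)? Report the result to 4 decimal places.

The secant line through (4.5000, -0.0959) and (4.7000, f(z1)) crosses zero at z2 = 4.5788.
So (4.5000, -0.0959), (4.7000, f(z1)), (4.5788, 0) are collinear:
f(z1) = -0.0959 · (4.7000 − 4.5788) / (4.5000 − 4.5788) = -0.0959 · (0.121200)/(-0.078800) = 0.147501

0.1475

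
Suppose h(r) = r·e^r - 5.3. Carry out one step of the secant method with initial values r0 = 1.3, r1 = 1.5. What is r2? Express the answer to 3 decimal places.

1.354

h(1.3) = -0.52991, h(1.5) = 1.42253
r2 = 1.50000 − 1.42253·(1.50000 − 1.30000) / (1.42253 − (-0.52991)) = 1.50000 − (0.28451)/(1.95245) = 1.35428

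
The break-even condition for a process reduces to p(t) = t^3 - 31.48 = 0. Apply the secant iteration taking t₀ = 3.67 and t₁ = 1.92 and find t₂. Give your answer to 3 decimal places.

p(3.67) = 17.95086, p(1.92) = -24.40211
t₂ = 1.92000 − (-24.40211)·(1.92000 − 3.67000) / (-24.40211 − 17.95086) = 1.92000 − (42.70370)/(-42.35298) = 2.92828

2.928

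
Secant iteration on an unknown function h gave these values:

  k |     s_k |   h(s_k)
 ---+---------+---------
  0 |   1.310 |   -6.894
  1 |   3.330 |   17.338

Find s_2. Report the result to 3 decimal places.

1.885

s_2 = 3.330 − 17.338·(3.330 − 1.310) / (17.338 − (-6.894))
   = 3.330 − (35.02276)/(24.23200) = 1.88469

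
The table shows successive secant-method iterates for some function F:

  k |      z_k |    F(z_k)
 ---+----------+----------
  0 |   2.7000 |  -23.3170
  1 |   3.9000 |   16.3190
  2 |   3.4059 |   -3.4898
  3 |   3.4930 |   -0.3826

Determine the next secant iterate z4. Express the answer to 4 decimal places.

3.5037

z4 = 3.4930 − (-0.3826)·(3.4930 − 3.4059) / (-0.3826 − (-3.4898))
   = 3.4930 − (-0.033324)/(3.107200) = 3.503725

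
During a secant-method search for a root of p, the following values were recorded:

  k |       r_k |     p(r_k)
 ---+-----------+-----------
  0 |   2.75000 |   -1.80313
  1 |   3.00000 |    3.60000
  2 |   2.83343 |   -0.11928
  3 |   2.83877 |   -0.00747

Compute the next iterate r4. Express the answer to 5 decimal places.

r4 = 2.83877 − (-0.00747)·(2.83877 − 2.83343) / (-0.00747 − (-0.11928))
   = 2.83877 − (-0.0000399)/(0.1118100) = 2.8391268

2.83913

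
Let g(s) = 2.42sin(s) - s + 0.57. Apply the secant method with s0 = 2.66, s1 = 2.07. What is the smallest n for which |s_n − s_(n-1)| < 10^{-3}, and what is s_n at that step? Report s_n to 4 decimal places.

g(2.66) = -0.969077, g(2.07) = 0.624673
s2 = 2.070000 − 0.624673·(-0.590000)/(1.593750) = 2.301251;  |Δ| = 0.231251
g(2.301251) = 0.071336
s3 = 2.301251 − 0.071336·(0.231251)/(-0.553337) = 2.331064;  |Δ| = 0.029813
g(2.331064) = -0.007408
s4 = 2.331064 − (-0.007408)·(0.029813)/(-0.078744) = 2.328260;  |Δ| = 0.002805
g(2.328260) = 0.000067
s5 = 2.328260 − 0.000067·(-0.002805)/(0.007475) = 2.328285;  |Δ| = 0.000025
|s5 − s4| = 0.000025 < 10^{-3}

n = 5, s_n = 2.3283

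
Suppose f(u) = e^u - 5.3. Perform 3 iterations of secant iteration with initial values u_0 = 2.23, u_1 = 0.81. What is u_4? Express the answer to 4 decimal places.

f(2.23) = 3.999866, f(0.81) = -3.052092
u_2 = 0.810000 − (-3.052092)·(0.810000 − 2.230000) / (-3.052092 − 3.999866) = 0.810000 − (4.333971)/(-7.051958) = 1.424577
f(1.424577) = -1.143901
u_3 = 1.424577 − (-1.143901)·(1.424577 − 0.810000) / (-1.143901 − (-3.052092)) = 1.424577 − (-0.703015)/(1.908191) = 1.792997
f(1.792997) = 0.707427
u_4 = 1.792997 − 0.707427·(1.792997 − 1.424577) / (0.707427 − (-1.143901)) = 1.792997 − (0.260630)/(1.851328) = 1.652217

1.6522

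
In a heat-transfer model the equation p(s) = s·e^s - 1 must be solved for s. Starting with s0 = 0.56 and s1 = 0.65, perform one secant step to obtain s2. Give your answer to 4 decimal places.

p(0.56) = -0.019623, p(0.65) = 0.245102
s2 = 0.650000 − 0.245102·(0.650000 − 0.560000) / (0.245102 − (-0.019623)) = 0.650000 − (0.022059)/(0.264725) = 0.566671

0.5667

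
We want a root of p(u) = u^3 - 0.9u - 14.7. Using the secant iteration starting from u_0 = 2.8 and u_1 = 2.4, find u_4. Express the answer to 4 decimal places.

2.5720

p(2.8) = 4.732000, p(2.4) = -3.036000
u_2 = 2.400000 − (-3.036000)·(2.400000 − 2.800000) / (-3.036000 − 4.732000) = 2.400000 − (1.214400)/(-7.768000) = 2.556334
p(2.556334) = -0.295464
u_3 = 2.556334 − (-0.295464)·(2.556334 − 2.400000) / (-0.295464 − (-3.036000)) = 2.556334 − (-0.046191)/(2.740536) = 2.573188
p(2.573188) = 0.021979
u_4 = 2.573188 − 0.021979·(2.573188 − 2.556334) / (0.021979 − (-0.295464)) = 2.573188 − (0.000370)/(0.317443) = 2.572021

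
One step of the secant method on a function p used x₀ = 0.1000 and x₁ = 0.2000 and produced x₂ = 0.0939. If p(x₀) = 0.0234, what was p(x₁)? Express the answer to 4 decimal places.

The secant line through (0.1000, 0.0234) and (0.2000, p(x₁)) crosses zero at x₂ = 0.0939.
So (0.1000, 0.0234), (0.2000, p(x₁)), (0.0939, 0) are collinear:
p(x₁) = 0.0234 · (0.2000 − 0.0939) / (0.1000 − 0.0939) = 0.0234 · (0.106100)/(0.006100) = 0.407007

0.4070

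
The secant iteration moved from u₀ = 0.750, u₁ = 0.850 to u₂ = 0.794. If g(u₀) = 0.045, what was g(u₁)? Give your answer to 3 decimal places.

The secant line through (0.750, 0.045) and (0.850, g(u₁)) crosses zero at u₂ = 0.794.
So (0.750, 0.045), (0.850, g(u₁)), (0.794, 0) are collinear:
g(u₁) = 0.045 · (0.850 − 0.794) / (0.750 − 0.794) = 0.045 · (0.05600)/(-0.04400) = -0.05727

-0.057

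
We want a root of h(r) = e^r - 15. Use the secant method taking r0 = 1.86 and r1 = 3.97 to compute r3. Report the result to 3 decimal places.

2.467

h(1.86) = -8.57626, h(3.97) = 37.98453
r2 = 3.97000 − 37.98453·(3.97000 − 1.86000) / (37.98453 − (-8.57626)) = 3.97000 − (80.14736)/(46.56079) = 2.24865
h(2.24865) = -5.52505
r3 = 2.24865 − (-5.52505)·(2.24865 − 3.97000) / (-5.52505 − 37.98453) = 2.24865 − (9.51054)/(-43.50958) = 2.46724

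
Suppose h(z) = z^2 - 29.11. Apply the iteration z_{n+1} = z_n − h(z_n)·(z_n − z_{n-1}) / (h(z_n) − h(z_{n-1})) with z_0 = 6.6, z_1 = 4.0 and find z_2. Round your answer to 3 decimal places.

h(6.6) = 14.45000, h(4.0) = -13.11000
z_2 = 4.00000 − (-13.11000)·(4.00000 − 6.60000) / (-13.11000 − 14.45000) = 4.00000 − (34.08600)/(-27.56000) = 5.23679

5.237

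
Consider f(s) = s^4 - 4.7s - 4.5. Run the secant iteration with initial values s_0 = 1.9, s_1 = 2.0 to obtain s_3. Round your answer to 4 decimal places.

1.9171

f(1.9) = -0.397900, f(2.0) = 2.100000
s_2 = 2.000000 − 2.100000·(2.000000 − 1.900000) / (2.100000 − (-0.397900)) = 2.000000 − (0.210000)/(2.497900) = 1.915929
f(1.915929) = -0.030203
s_3 = 1.915929 − (-0.030203)·(1.915929 − 2.000000) / (-0.030203 − 2.100000) = 1.915929 − (0.002539)/(-2.130203) = 1.917121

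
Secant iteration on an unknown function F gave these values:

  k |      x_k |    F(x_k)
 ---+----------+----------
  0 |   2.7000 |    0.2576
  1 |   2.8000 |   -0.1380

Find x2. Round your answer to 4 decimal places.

x2 = 2.8000 − (-0.1380)·(2.8000 − 2.7000) / (-0.1380 − 0.2576)
   = 2.8000 − (-0.013800)/(-0.395600) = 2.765116

2.7651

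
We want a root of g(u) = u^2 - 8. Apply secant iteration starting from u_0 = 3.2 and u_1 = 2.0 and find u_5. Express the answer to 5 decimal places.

g(3.2) = 2.2400000, g(2.0) = -4.0000000
u_2 = 2.0000000 − (-4.0000000)·(2.0000000 − 3.2000000) / (-4.0000000 − 2.2400000) = 2.0000000 − (4.8000000)/(-6.2400000) = 2.7692308
g(2.7692308) = -0.3313609
u_3 = 2.7692308 − (-0.3313609)·(2.7692308 − 2.0000000) / (-0.3313609 − (-4.0000000)) = 2.7692308 − (-0.2548930)/(3.6686391) = 2.8387097
g(2.8387097) = 0.0582726
u_4 = 2.8387097 − 0.0582726·(2.8387097 − 2.7692308) / (0.0582726 − (-0.3313609)) = 2.8387097 − (0.0040487)/(0.3896336) = 2.8283186
g(2.8283186) = -0.0006140
u_5 = 2.8283186 − (-0.0006140)·(2.8283186 − 2.8387097) / (-0.0006140 − 0.0582726) = 2.8283186 − (0.0000064)/(-0.0588866) = 2.8284269

2.82843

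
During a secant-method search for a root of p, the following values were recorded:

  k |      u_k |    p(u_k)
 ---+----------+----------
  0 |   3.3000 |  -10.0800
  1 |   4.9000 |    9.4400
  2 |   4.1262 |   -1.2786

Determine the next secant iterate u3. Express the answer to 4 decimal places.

u3 = 4.1262 − (-1.2786)·(4.1262 − 4.9000) / (-1.2786 − 9.4400)
   = 4.1262 − (0.989381)/(-10.718600) = 4.218505

4.2185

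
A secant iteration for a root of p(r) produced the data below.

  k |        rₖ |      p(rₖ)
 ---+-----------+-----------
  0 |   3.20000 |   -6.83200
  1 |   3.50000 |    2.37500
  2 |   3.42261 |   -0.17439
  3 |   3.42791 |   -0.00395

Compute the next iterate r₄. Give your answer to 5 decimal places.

r₄ = 3.42791 − (-0.00395)·(3.42791 − 3.42261) / (-0.00395 − (-0.17439))
   = 3.42791 − (-0.0000209)/(0.1704400) = 3.4280328

3.42803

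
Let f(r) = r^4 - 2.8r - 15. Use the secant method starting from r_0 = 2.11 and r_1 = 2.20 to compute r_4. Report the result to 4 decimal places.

f(2.11) = -1.086806, f(2.20) = 2.265600
r_2 = 2.200000 − 2.265600·(2.200000 − 2.110000) / (2.265600 − (-1.086806)) = 2.200000 − (0.203904)/(3.352406) = 2.139177
f(2.139177) = -0.049210
r_3 = 2.139177 − (-0.049210)·(2.139177 − 2.200000) / (-0.049210 − 2.265600) = 2.139177 − (0.002993)/(-2.314810) = 2.140470
f(2.140470) = -0.002155
r_4 = 2.140470 − (-0.002155)·(2.140470 − 2.139177) / (-0.002155 − (-0.049210)) = 2.140470 − (-0.000003)/(0.047056) = 2.140529

2.1405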